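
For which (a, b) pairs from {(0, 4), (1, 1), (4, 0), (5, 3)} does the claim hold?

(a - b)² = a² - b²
(1, 1), (4, 0)

Testing each pair:
(0, 4): LHS = 16, RHS = -16 → fails
(1, 1): LHS = 0, RHS = 0 → holds
(4, 0): LHS = 16, RHS = 16 → holds
(5, 3): LHS = 4, RHS = 16 → fails

2 of 4 pairs satisfy the claim.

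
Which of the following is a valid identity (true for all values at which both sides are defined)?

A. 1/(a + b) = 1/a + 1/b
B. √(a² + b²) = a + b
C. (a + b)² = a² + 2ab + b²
C

A: fails at (1, 2) — LHS = 1/3, RHS = 3/2.
B: fails at (5, 5) — LHS = 5·√(2) ≈ 7.071, RHS = 10.
C: holds — e.g. at (2, 2), both sides equal 16.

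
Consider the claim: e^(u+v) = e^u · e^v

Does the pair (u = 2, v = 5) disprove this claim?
No

Substituting u = 2, v = 5:
LHS = e^(2+5) = e^7 ≈ 1097
RHS = e^2 · e^5 = e^7 ≈ 1097

The sides agree, so this pair does not disprove the claim.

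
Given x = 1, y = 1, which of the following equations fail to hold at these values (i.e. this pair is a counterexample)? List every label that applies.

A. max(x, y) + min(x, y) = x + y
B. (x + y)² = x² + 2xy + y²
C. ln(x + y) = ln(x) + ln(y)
Evaluating each claim at the given values:
A. LHS = 2, RHS = 2 → holds here (LHS = RHS)
B. LHS = 4, RHS = 4 → holds here (LHS = RHS)
C. LHS = ln(2) ≈ 0.6931, RHS = 0 → fails here (LHS ≠ RHS)

Answer: C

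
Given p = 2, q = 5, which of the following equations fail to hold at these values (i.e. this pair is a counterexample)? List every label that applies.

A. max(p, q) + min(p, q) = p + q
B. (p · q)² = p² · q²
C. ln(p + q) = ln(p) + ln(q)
Evaluating each claim at the given values:
A. LHS = 7, RHS = 7 → holds here (LHS = RHS)
B. LHS = 100, RHS = 100 → holds here (LHS = RHS)
C. LHS = ln(7) ≈ 1.946, RHS = ln(2) + ln(5) ≈ 2.303 → fails here (LHS ≠ RHS)

Answer: C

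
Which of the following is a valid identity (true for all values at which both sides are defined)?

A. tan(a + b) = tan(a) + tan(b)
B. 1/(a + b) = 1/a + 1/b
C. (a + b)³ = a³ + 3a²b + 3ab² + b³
C

A: fails at (1, 5) — LHS = tan(6) ≈ -0.291, RHS = tan(5) + tan(1) ≈ -1.823.
B: fails at (5, 5) — LHS = 1/10, RHS = 2/5.
C: holds — e.g. at (1, 3), both sides equal 64.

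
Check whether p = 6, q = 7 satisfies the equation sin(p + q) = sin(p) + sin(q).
Substituting p = 6, q = 7:

LHS = sin(6 + 7) = sin(13) ≈ 0.4202
RHS = sin(6) + sin(7) ≈ 0.3776

LHS ≠ RHS, so the equation does not hold at this point.

Answer: Fails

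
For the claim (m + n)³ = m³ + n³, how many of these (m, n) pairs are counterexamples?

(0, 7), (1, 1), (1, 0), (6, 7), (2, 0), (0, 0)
2

Testing each pair:
(0, 7): LHS = 343, RHS = 343 → satisfies claim
(1, 1): LHS = 8, RHS = 2 → counterexample
(1, 0): LHS = 1, RHS = 1 → satisfies claim
(6, 7): LHS = 2197, RHS = 559 → counterexample
(2, 0): LHS = 8, RHS = 8 → satisfies claim
(0, 0): LHS = 0, RHS = 0 → satisfies claim

That makes 2 counterexamples.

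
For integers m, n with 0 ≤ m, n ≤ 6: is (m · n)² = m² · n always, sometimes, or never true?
It holds at (m, n) = (1, 1) (both sides equal 1), but fails at (m, n) = (6, 6) (LHS = 1296, RHS = 216).

Answer: Sometimes true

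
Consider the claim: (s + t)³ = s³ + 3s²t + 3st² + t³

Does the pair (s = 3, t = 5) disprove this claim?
No

Substituting s = 3, t = 5:
LHS = (3 + 5)³ = 512
RHS = 3³ + 3·3²·5 + 3·3·5² + 5³ = 512

The sides agree, so this pair does not disprove the claim.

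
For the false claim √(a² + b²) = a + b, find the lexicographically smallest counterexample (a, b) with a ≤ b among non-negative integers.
(a, b) = (1, 1)

Substituting (1, 1) into the claim:
LHS = √(1² + 1²) = √(2) ≈ 1.414
RHS = 1 + 1 = 2

Since LHS ≠ RHS, this pair disproves the claim, and no lexicographically smaller pair (a ≤ b, non-negative integers) does.

For instance (1, 6) is also a counterexample (LHS = √(37) ≈ 6.083, RHS = 7), but it's lexicographically larger.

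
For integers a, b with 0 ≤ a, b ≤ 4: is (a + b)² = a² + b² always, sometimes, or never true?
Sometimes true

It holds at (a, b) = (0, 1) (both sides equal 1), but fails at (a, b) = (1, 4) (LHS = 25, RHS = 17).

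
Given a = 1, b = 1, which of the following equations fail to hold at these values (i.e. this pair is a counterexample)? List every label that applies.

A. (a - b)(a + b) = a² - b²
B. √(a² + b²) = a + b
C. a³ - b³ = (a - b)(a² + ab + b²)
B

Evaluating each claim at the given values:
A. LHS = 0, RHS = 0 → holds here (LHS = RHS)
B. LHS = √(2) ≈ 1.414, RHS = 2 → fails here (LHS ≠ RHS)
C. LHS = 0, RHS = 0 → holds here (LHS = RHS)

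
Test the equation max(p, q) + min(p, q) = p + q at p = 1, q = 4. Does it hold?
Holds

Substituting p = 1, q = 4:

LHS = max(1, 4) + min(1, 4) = 5
RHS = 1 + 4 = 5

LHS = RHS, so the equation holds at this point.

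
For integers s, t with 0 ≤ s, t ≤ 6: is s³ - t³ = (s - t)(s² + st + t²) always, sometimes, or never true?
The identity holds for every pair in the range. For instance at (s, t) = (3, 2): both sides equal 19.

Answer: Always true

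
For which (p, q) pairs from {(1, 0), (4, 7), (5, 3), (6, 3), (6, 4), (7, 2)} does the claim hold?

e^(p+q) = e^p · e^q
All pairs

Testing each pair:
(1, 0): LHS = e ≈ 2.718, RHS = e ≈ 2.718 → holds
(4, 7): LHS = e^11 ≈ 59874.1, RHS = e^11 ≈ 59874.1 → holds
(5, 3): LHS = e^8 ≈ 2981, RHS = e^8 ≈ 2981 → holds
(6, 3): LHS = e^9 ≈ 8103, RHS = e^9 ≈ 8103 → holds
(6, 4): LHS = e^10 ≈ 22026.5, RHS = e^10 ≈ 22026.5 → holds
(7, 2): LHS = e^9 ≈ 8103, RHS = e^9 ≈ 8103 → holds

Every pair satisfies the claim.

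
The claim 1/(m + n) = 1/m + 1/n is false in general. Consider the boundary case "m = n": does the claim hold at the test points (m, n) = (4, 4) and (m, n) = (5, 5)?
At (4, 4): LHS = 1/8 ≠ RHS = 1/2
At (5, 5): LHS = 1/10 ≠ RHS = 2/5

Answer: No, fails at both test points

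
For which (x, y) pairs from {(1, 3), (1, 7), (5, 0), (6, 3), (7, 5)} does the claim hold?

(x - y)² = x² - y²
Testing each pair:
(1, 3): LHS = 4, RHS = -8 → fails
(1, 7): LHS = 36, RHS = -48 → fails
(5, 0): LHS = 25, RHS = 25 → holds
(6, 3): LHS = 9, RHS = 27 → fails
(7, 5): LHS = 4, RHS = 24 → fails

1 of 5 pairs satisfies the claim.

Answer: (5, 0)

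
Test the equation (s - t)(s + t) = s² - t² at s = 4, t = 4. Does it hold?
Substituting s = 4, t = 4:

LHS = (4 - 4)(4 + 4) = 0
RHS = 4² - 4² = 0

LHS = RHS, so the equation holds at this point.

Answer: Holds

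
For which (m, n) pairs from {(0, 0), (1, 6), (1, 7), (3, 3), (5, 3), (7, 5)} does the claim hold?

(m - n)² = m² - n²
(0, 0), (3, 3)

Testing each pair:
(0, 0): LHS = 0, RHS = 0 → holds
(1, 6): LHS = 25, RHS = -35 → fails
(1, 7): LHS = 36, RHS = -48 → fails
(3, 3): LHS = 0, RHS = 0 → holds
(5, 3): LHS = 4, RHS = 16 → fails
(7, 5): LHS = 4, RHS = 24 → fails

2 of 6 pairs satisfy the claim.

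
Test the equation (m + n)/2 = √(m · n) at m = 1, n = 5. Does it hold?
Fails

Substituting m = 1, n = 5:

LHS = (1 + 5)/2 = 3
RHS = √(1 · 5) = √(5) ≈ 2.236

LHS ≠ RHS, so the equation does not hold at this point.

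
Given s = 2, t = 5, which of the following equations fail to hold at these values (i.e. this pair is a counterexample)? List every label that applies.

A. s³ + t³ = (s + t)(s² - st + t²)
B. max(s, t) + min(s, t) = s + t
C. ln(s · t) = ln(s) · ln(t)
Evaluating each claim at the given values:
A. LHS = 133, RHS = 133 → holds here (LHS = RHS)
B. LHS = 7, RHS = 7 → holds here (LHS = RHS)
C. LHS = ln(10) ≈ 2.303, RHS = ln(2)·ln(5) ≈ 1.116 → fails here (LHS ≠ RHS)

Answer: C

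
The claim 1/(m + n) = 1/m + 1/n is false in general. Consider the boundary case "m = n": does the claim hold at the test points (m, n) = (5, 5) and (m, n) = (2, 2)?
No, fails at both test points

At (5, 5): LHS = 1/10 ≠ RHS = 2/5
At (2, 2): LHS = 1/4 ≠ RHS = 1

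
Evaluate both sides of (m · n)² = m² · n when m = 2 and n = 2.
LHS = (2 · 2)² = 16
RHS = 2² · 2 = 8

LHS ≠ RHS, so the equation does not hold here.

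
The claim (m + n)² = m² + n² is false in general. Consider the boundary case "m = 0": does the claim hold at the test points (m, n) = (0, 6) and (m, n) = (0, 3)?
At (0, 6): LHS = 36, RHS = 36 → equal
At (0, 3): LHS = 9, RHS = 9 → equal

So the claim does hold at both of these boundary points, even though it is not an identity.

Answer: Yes, holds at both test points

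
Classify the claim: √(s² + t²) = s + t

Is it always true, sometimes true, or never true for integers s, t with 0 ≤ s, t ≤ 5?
It holds at (s, t) = (5, 0) (both sides equal 5), but fails at (s, t) = (5, 3) (LHS = √(34) ≈ 5.831, RHS = 8).

Answer: Sometimes true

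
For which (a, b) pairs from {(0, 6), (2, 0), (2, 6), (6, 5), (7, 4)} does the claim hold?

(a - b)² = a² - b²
Testing each pair:
(0, 6): LHS = 36, RHS = -36 → fails
(2, 0): LHS = 4, RHS = 4 → holds
(2, 6): LHS = 16, RHS = -32 → fails
(6, 5): LHS = 1, RHS = 11 → fails
(7, 4): LHS = 9, RHS = 33 → fails

1 of 5 pairs satisfies the claim.

Answer: (2, 0)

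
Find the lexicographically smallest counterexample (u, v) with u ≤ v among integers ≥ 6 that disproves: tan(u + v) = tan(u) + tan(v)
Substituting (6, 6) into the claim:
LHS = tan(6 + 6) = tan(12) ≈ -0.6359
RHS = tan(6) + tan(6) = 2·tan(6) ≈ -0.582

Since LHS ≠ RHS, this pair disproves the claim, and no lexicographically smaller pair (u ≤ v, integers ≥ 6) does.

For instance (10, 10) is also a counterexample (LHS = tan(20) ≈ 2.237, RHS = 2·tan(10) ≈ 1.297), but it's lexicographically larger.

Answer: (u, v) = (6, 6)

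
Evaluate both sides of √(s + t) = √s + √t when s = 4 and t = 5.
LHS = √(4 + 5) = 3
RHS = √4 + √5 = 2 + √(5) ≈ 4.236

LHS ≠ RHS (they differ by about 1.236), so the equation does not hold here.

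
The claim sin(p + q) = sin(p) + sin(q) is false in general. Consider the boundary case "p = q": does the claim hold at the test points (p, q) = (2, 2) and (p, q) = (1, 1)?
No, fails at both test points

At (2, 2): LHS = sin(4) ≈ -0.7568 ≠ RHS = 2·sin(2) ≈ 1.819
At (1, 1): LHS = sin(2) ≈ 0.9093 ≠ RHS = 2·sin(1) ≈ 1.683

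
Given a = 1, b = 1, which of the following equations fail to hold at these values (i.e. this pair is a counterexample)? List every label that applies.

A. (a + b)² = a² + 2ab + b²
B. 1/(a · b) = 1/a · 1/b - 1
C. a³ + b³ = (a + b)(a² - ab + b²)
B

Evaluating each claim at the given values:
A. LHS = 4, RHS = 4 → holds here (LHS = RHS)
B. LHS = 1, RHS = 0 → fails here (LHS ≠ RHS)
C. LHS = 2, RHS = 2 → holds here (LHS = RHS)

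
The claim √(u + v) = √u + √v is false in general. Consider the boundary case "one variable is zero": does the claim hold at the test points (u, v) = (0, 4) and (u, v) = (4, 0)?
Yes, holds at both test points

At (0, 4): LHS = 2, RHS = 2 → equal
At (4, 0): LHS = 2, RHS = 2 → equal

So the claim does hold at both of these boundary points, even though it is not an identity.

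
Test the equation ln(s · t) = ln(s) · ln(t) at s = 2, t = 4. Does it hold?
Substituting s = 2, t = 4:

LHS = ln(2 · 4) = ln(8) ≈ 2.079
RHS = ln(2) · ln(4) ≈ 0.9609

LHS ≠ RHS, so the equation does not hold at this point.

Answer: Fails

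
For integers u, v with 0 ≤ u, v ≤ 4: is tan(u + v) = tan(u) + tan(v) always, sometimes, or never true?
It holds at (u, v) = (0, 3) (both sides equal tan(3) ≈ -0.1425), but fails at (u, v) = (1, 1) (LHS = tan(2) ≈ -2.185, RHS = 2·tan(1) ≈ 3.115).

Answer: Sometimes true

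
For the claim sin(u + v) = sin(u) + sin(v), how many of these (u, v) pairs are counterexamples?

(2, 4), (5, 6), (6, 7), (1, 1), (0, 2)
4

Testing each pair:
(2, 4): LHS = sin(6) ≈ -0.2794, RHS = sin(4) + sin(2) ≈ 0.1525 → counterexample
(5, 6): LHS = sin(11) ≈ -1, RHS = sin(5) + sin(6) ≈ -1.238 → counterexample
(6, 7): LHS = sin(13) ≈ 0.4202, RHS = sin(6) + sin(7) ≈ 0.3776 → counterexample
(1, 1): LHS = sin(2) ≈ 0.9093, RHS = 2·sin(1) ≈ 1.683 → counterexample
(0, 2): LHS = sin(2) ≈ 0.9093, RHS = sin(2) ≈ 0.9093 → satisfies claim

That makes 4 counterexamples.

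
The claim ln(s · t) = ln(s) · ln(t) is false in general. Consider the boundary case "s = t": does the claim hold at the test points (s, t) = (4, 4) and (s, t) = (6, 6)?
At (4, 4): LHS = ln(16) ≈ 2.773 ≠ RHS = ln(4)² ≈ 1.922
At (6, 6): LHS = ln(36) ≈ 3.584 ≠ RHS = ln(6)² ≈ 3.21

Answer: No, fails at both test points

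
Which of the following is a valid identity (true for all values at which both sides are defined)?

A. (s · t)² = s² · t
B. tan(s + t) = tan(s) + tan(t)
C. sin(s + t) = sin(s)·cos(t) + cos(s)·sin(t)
C

A: fails at (4, 5) — LHS = 400, RHS = 80.
B: fails at (3, 4) — LHS = tan(7) ≈ 0.8714, RHS = tan(3) + tan(4) ≈ 1.015.
C: holds — e.g. at (6, 7), both sides equal sin(13) ≈ 0.4202.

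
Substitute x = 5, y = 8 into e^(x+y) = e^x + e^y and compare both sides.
LHS = e^(5+8) = e^13 ≈ 442413.4
RHS = e^5 + e^8 ≈ 3129

LHS ≠ RHS (they differ by about 439284.0), so the equation does not hold here.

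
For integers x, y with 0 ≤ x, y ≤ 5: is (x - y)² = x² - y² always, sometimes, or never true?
It holds at (x, y) = (5, 0) (both sides equal 25), but fails at (x, y) = (5, 1) (LHS = 16, RHS = 24).

Answer: Sometimes true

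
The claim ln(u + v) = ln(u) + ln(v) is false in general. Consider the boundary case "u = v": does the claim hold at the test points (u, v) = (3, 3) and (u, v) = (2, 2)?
Only at (2, 2)

At (3, 3): LHS = ln(6) ≈ 1.792 ≠ RHS = 2·ln(3) ≈ 2.197
At (2, 2): LHS = ln(4) ≈ 1.386, RHS = 2·ln(2) ≈ 1.386 → equal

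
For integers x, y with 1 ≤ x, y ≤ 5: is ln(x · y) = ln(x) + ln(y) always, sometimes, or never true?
Always true

The identity holds for every pair in the range. For instance at (x, y) = (5, 1): both sides equal ln(5) ≈ 1.609.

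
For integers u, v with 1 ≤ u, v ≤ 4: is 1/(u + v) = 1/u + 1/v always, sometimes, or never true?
The claim fails for every pair in the range. For instance at (u, v) = (4, 4): LHS = 1/8, RHS = 1/2.

Answer: Never true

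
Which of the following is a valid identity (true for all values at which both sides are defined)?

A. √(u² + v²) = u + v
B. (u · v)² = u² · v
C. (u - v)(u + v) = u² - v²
C

A: fails at (6, 7) — LHS = √(85) ≈ 9.22, RHS = 13.
B: fails at (3, 4) — LHS = 144, RHS = 36.
C: holds — e.g. at (1, 5), both sides equal -24.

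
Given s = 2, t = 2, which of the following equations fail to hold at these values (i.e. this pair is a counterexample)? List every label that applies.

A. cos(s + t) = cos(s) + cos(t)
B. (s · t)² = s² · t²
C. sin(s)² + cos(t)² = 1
Evaluating each claim at the given values:
A. LHS = cos(4) ≈ -0.6536, RHS = 2·cos(2) ≈ -0.8323 → fails here (LHS ≠ RHS)
B. LHS = 16, RHS = 16 → holds here (LHS = RHS)
C. LHS = cos(2)² + sin(2)² = 1, RHS = 1 → holds here (LHS = RHS)

Answer: A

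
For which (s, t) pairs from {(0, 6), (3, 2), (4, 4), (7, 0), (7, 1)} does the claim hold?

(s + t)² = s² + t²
(0, 6), (7, 0)

Testing each pair:
(0, 6): LHS = 36, RHS = 36 → holds
(3, 2): LHS = 25, RHS = 13 → fails
(4, 4): LHS = 64, RHS = 32 → fails
(7, 0): LHS = 49, RHS = 49 → holds
(7, 1): LHS = 64, RHS = 50 → fails

2 of 5 pairs satisfy the claim.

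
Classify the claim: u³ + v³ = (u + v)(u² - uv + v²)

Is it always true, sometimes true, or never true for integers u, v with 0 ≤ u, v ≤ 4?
The identity holds for every pair in the range. For instance at (u, v) = (0, 3): both sides equal 27.

Answer: Always true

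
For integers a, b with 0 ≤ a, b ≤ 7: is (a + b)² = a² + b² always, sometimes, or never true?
Sometimes true

It holds at (a, b) = (4, 0) (both sides equal 16), but fails at (a, b) = (2, 1) (LHS = 9, RHS = 5).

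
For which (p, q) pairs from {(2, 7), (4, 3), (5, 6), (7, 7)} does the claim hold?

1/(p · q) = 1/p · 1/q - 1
Testing each pair:
(2, 7): LHS = 1/14, RHS = -13/14 → fails
(4, 3): LHS = 1/12, RHS = -11/12 → fails
(5, 6): LHS = 1/30, RHS = -29/30 → fails
(7, 7): LHS = 1/49, RHS = -48/49 → fails

No pair satisfies the claim.

Answer: None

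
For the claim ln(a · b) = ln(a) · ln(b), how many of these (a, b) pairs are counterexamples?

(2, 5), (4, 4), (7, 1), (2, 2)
4

Testing each pair:
(2, 5): LHS = ln(10) ≈ 2.303, RHS = ln(2)·ln(5) ≈ 1.116 → counterexample
(4, 4): LHS = ln(16) ≈ 2.773, RHS = ln(4)² ≈ 1.922 → counterexample
(7, 1): LHS = ln(7) ≈ 1.946, RHS = 0 → counterexample
(2, 2): LHS = ln(4) ≈ 1.386, RHS = ln(2)² ≈ 0.4805 → counterexample

That makes 4 counterexamples.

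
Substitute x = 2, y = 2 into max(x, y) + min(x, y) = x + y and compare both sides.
LHS = max(2, 2) + min(2, 2) = 4
RHS = 2 + 2 = 4

LHS = RHS: the two sides agree.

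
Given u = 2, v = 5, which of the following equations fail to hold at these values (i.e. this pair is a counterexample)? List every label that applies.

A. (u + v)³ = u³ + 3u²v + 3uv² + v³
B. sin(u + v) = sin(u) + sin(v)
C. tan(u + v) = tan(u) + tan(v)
Evaluating each claim at the given values:
A. LHS = 343, RHS = 343 → holds here (LHS = RHS)
B. LHS = sin(7) ≈ 0.657, RHS = sin(5) + sin(2) ≈ -0.04963 → fails here (LHS ≠ RHS)
C. LHS = tan(7) ≈ 0.8714, RHS = tan(5) + tan(2) ≈ -5.566 → fails here (LHS ≠ RHS)

Answer: B, C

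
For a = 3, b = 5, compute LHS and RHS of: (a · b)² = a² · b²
LHS = (3 · 5)² = 225
RHS = 3² · 5² = 225

LHS = RHS: the two sides agree.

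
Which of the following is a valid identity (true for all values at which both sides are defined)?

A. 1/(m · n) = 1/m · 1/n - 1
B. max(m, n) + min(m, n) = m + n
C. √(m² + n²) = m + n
A: fails at (5, 5) — LHS = 1/25, RHS = -24/25.
B: holds — e.g. at (2, 7), both sides equal 9.
C: fails at (1, 5) — LHS = √(26) ≈ 5.099, RHS = 6.

Answer: B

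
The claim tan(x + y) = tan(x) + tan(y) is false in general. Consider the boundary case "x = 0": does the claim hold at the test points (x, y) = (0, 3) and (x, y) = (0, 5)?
At (0, 3): LHS = tan(3) ≈ -0.1425, RHS = tan(3) ≈ -0.1425 → equal
At (0, 5): LHS = tan(5) ≈ -3.381, RHS = tan(5) ≈ -3.381 → equal

So the claim does hold at both of these boundary points, even though it is not an identity.

Answer: Yes, holds at both test points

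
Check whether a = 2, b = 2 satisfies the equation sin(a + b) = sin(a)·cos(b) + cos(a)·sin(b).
Holds

Substituting a = 2, b = 2:

LHS = sin(2 + 2) = sin(4) ≈ -0.7568
RHS = sin(2)·cos(2) + cos(2)·sin(2) = 2·sin(2)·cos(2) ≈ -0.7568

LHS = RHS, so the equation holds at this point.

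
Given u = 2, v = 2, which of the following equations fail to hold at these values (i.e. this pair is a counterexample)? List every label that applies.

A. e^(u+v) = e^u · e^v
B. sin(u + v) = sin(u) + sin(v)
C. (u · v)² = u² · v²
B

Evaluating each claim at the given values:
A. LHS = e^4 ≈ 54.6, RHS = e^4 ≈ 54.6 → holds here (LHS = RHS)
B. LHS = sin(4) ≈ -0.7568, RHS = 2·sin(2) ≈ 1.819 → fails here (LHS ≠ RHS)
C. LHS = 16, RHS = 16 → holds here (LHS = RHS)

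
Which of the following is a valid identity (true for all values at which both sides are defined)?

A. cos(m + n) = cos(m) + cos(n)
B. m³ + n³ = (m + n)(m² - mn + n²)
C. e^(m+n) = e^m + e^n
A: fails at (3, 4) — LHS = cos(7) ≈ 0.7539, RHS = cos(3) + cos(4) ≈ -1.644.
B: holds — e.g. at (4, 5), both sides equal 189.
C: fails at (0, 1) — LHS = e ≈ 2.718, RHS = 1 + e ≈ 3.718.

Answer: B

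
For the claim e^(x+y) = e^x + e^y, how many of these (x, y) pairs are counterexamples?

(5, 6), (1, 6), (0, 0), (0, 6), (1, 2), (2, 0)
Testing each pair:
(5, 6): LHS = e^11 ≈ 59874.1, RHS = e^5 + e^6 ≈ 551.8 → counterexample
(1, 6): LHS = e^7 ≈ 1097, RHS = e + e^6 ≈ 406.1 → counterexample
(0, 0): LHS = 1, RHS = 2 → counterexample
(0, 6): LHS = e^6 ≈ 403.4, RHS = 1 + e^6 ≈ 404.4 → counterexample
(1, 2): LHS = e^3 ≈ 20.09, RHS = e + e^2 ≈ 10.11 → counterexample
(2, 0): LHS = e^2 ≈ 7.389, RHS = 1 + e^2 ≈ 8.389 → counterexample

That makes 6 counterexamples.

Answer: 6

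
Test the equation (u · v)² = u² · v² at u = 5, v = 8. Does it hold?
Holds

Substituting u = 5, v = 8:

LHS = (5 · 8)² = 1600
RHS = 5² · 8² = 1600

LHS = RHS, so the equation holds at this point.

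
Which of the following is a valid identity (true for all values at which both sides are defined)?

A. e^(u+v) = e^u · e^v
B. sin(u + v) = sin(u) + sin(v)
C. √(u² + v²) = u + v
A: holds — e.g. at (4, 4), both sides equal e^8 ≈ 2981.
B: fails at (2, 7) — LHS = sin(9) ≈ 0.4121, RHS = sin(7) + sin(2) ≈ 1.566.
C: fails at (3, 4) — LHS = 5, RHS = 7.

Answer: A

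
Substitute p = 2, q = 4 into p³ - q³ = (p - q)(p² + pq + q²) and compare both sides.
LHS = 2³ - 4³ = -56
RHS = (2 - 4)(2² + 2·4 + 4²) = -56

LHS = RHS: the two sides agree.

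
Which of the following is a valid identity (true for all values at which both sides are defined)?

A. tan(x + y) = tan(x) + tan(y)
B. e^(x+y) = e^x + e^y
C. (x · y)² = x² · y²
A: fails at (4, 5) — LHS = tan(9) ≈ -0.4523, RHS = tan(5) + tan(4) ≈ -2.223.
B: fails at (4, 4) — LHS = e^8 ≈ 2981, RHS = 2·e^4 ≈ 109.2.
C: holds — e.g. at (1, 4), both sides equal 16.

Answer: C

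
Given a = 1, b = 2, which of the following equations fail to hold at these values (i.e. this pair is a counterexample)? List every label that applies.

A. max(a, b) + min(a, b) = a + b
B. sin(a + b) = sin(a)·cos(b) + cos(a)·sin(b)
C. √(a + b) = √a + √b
Evaluating each claim at the given values:
A. LHS = 3, RHS = 3 → holds here (LHS = RHS)
B. LHS = sin(3) ≈ 0.1411, RHS = sin(1)·cos(2) + sin(2)·cos(1) ≈ 0.1411 → holds here (LHS = RHS)
C. LHS = √(3) ≈ 1.732, RHS = 1 + √(2) ≈ 2.414 → fails here (LHS ≠ RHS)

Answer: C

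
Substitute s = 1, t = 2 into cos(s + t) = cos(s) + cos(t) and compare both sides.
LHS = cos(1 + 2) = cos(3) ≈ -0.99
RHS = cos(1) + cos(2) ≈ 0.1242

LHS ≠ RHS (they differ by about 1.114), so the equation does not hold here.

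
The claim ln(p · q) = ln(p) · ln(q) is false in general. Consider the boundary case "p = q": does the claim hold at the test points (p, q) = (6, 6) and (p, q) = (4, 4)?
No, fails at both test points

At (6, 6): LHS = ln(36) ≈ 3.584 ≠ RHS = ln(6)² ≈ 3.21
At (4, 4): LHS = ln(16) ≈ 2.773 ≠ RHS = ln(4)² ≈ 1.922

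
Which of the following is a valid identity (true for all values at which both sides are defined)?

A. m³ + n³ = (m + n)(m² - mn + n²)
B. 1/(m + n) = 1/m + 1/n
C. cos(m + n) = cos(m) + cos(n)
A

A: holds — e.g. at (2, 7), both sides equal 351.
B: fails at (2, 5) — LHS = 1/7, RHS = 7/10.
C: fails at (0, 1) — LHS = cos(1) ≈ 0.5403, RHS = cos(1) + 1 ≈ 1.54.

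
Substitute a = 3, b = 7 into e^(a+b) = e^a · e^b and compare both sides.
LHS = e^(3+7) = e^10 ≈ 22026.5
RHS = e^3 · e^7 = e^10 ≈ 22026.5

LHS = RHS: the two sides agree.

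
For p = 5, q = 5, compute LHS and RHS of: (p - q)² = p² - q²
LHS = (5 - 5)² = 0
RHS = 5² - 5² = 0

LHS = RHS: the two sides agree.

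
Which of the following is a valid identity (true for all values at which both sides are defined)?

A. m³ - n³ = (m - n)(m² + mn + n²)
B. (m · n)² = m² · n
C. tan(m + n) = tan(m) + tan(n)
A: holds — e.g. at (3, 7), both sides equal -316.
B: fails at (1, 3) — LHS = 9, RHS = 3.
C: fails at (4, 5) — LHS = tan(9) ≈ -0.4523, RHS = tan(5) + tan(4) ≈ -2.223.

Answer: A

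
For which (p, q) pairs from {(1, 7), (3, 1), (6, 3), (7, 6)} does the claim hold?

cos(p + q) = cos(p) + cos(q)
None

Testing each pair:
(1, 7): LHS = cos(8) ≈ -0.1455, RHS = cos(1) + cos(7) ≈ 1.294 → fails
(3, 1): LHS = cos(4) ≈ -0.6536, RHS = cos(3) + cos(1) ≈ -0.4497 → fails
(6, 3): LHS = cos(9) ≈ -0.9111, RHS = cos(3) + cos(6) ≈ -0.02982 → fails
(7, 6): LHS = cos(13) ≈ 0.9074, RHS = cos(7) + cos(6) ≈ 1.714 → fails

No pair satisfies the claim.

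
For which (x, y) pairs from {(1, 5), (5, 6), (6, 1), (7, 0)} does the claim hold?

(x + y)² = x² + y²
(7, 0)

Testing each pair:
(1, 5): LHS = 36, RHS = 26 → fails
(5, 6): LHS = 121, RHS = 61 → fails
(6, 1): LHS = 49, RHS = 37 → fails
(7, 0): LHS = 49, RHS = 49 → holds

1 of 4 pairs satisfies the claim.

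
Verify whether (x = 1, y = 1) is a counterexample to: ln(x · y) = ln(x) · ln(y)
No

Substituting x = 1, y = 1:
LHS = ln(1 · 1) = 0
RHS = ln(1) · ln(1) = 0

The sides agree, so this pair does not disprove the claim.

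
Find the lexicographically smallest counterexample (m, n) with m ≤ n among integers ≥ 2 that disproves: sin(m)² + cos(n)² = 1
At (2, 2): both sides equal 1, so it holds there.

Substituting (2, 3) into the claim:
LHS = sin(2)² + cos(3)² ≈ 1.807
RHS = 1

Since LHS ≠ RHS, this pair disproves the claim, and no lexicographically smaller pair (m ≤ n, integers ≥ 2) does.

For instance (6, 9) is also a counterexample (LHS = sin(6)² + cos(9)² ≈ 0.9082, RHS = 1), but it's lexicographically larger.

Answer: (m, n) = (2, 3)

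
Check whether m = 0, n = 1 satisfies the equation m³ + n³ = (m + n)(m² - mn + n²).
Substituting m = 0, n = 1:

LHS = 0³ + 1³ = 1
RHS = (0 + 1)(0² - 0·1 + 1²) = 1

LHS = RHS, so the equation holds at this point.

Answer: Holds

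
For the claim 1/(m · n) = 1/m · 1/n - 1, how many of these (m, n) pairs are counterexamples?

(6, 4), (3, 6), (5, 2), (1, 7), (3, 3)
5

Testing each pair:
(6, 4): LHS = 1/24, RHS = -23/24 → counterexample
(3, 6): LHS = 1/18, RHS = -17/18 → counterexample
(5, 2): LHS = 1/10, RHS = -9/10 → counterexample
(1, 7): LHS = 1/7, RHS = -6/7 → counterexample
(3, 3): LHS = 1/9, RHS = -8/9 → counterexample

That makes 5 counterexamples.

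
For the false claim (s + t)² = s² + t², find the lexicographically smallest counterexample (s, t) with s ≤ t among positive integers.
Substituting (1, 1) into the claim:
LHS = (1 + 1)² = 4
RHS = 1² + 1² = 2

Since LHS ≠ RHS, this pair disproves the claim, and no lexicographically smaller pair (s ≤ t, positive integers) does.

For instance (7, 7) is also a counterexample (LHS = 196, RHS = 98), but it's lexicographically larger.

Answer: (s, t) = (1, 1)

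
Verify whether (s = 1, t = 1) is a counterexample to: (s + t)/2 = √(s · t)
No

Substituting s = 1, t = 1:
LHS = (1 + 1)/2 = 1
RHS = √(1 · 1) = 1

The sides agree, so this pair does not disprove the claim.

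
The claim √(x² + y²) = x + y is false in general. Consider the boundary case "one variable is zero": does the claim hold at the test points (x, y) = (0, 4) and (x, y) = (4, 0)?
Yes, holds at both test points

At (0, 4): LHS = 4, RHS = 4 → equal
At (4, 0): LHS = 4, RHS = 4 → equal

So the claim does hold at both of these boundary points, even though it is not an identity.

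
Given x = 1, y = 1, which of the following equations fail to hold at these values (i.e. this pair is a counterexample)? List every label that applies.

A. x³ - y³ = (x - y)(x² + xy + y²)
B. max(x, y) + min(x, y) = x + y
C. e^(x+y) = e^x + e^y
C

Evaluating each claim at the given values:
A. LHS = 0, RHS = 0 → holds here (LHS = RHS)
B. LHS = 2, RHS = 2 → holds here (LHS = RHS)
C. LHS = e^2 ≈ 7.389, RHS = 2·e ≈ 5.437 → fails here (LHS ≠ RHS)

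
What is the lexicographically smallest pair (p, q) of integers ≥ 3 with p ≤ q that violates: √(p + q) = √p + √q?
(p, q) = (3, 3)

Substituting (3, 3) into the claim:
LHS = √(3 + 3) = √(6) ≈ 2.449
RHS = √3 + √3 = 2·√(3) ≈ 3.464

Since LHS ≠ RHS, this pair disproves the claim, and no lexicographically smaller pair (p ≤ q, integers ≥ 3) does.

For instance (6, 9) is also a counterexample (LHS = √(15) ≈ 3.873, RHS = √(6) + 3 ≈ 5.449), but it's lexicographically larger.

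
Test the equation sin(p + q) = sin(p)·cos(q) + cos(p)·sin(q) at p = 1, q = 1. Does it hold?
Substituting p = 1, q = 1:

LHS = sin(1 + 1) = sin(2) ≈ 0.9093
RHS = sin(1)·cos(1) + cos(1)·sin(1) = 2·sin(1)·cos(1) ≈ 0.9093

LHS = RHS, so the equation holds at this point.

Answer: Holds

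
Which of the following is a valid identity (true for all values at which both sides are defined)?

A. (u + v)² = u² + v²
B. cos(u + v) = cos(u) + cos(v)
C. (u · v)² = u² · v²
A: fails at (4, 5) — LHS = 81, RHS = 41.
B: fails at (5, 8) — LHS = cos(13) ≈ 0.9074, RHS = cos(8) + cos(5) ≈ 0.1382.
C: holds — e.g. at (4, 4), both sides equal 256.

Answer: C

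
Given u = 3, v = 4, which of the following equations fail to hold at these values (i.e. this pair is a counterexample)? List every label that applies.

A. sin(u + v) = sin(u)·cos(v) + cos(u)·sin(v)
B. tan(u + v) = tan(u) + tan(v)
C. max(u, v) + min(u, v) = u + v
Evaluating each claim at the given values:
A. LHS = sin(7) ≈ 0.657, RHS = sin(3)·cos(4) + sin(4)·cos(3) ≈ 0.657 → holds here (LHS = RHS)
B. LHS = tan(7) ≈ 0.8714, RHS = tan(3) + tan(4) ≈ 1.015 → fails here (LHS ≠ RHS)
C. LHS = 7, RHS = 7 → holds here (LHS = RHS)

Answer: B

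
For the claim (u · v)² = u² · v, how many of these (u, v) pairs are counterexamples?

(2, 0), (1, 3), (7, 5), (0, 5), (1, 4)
Testing each pair:
(2, 0): LHS = 0, RHS = 0 → satisfies claim
(1, 3): LHS = 9, RHS = 3 → counterexample
(7, 5): LHS = 1225, RHS = 245 → counterexample
(0, 5): LHS = 0, RHS = 0 → satisfies claim
(1, 4): LHS = 16, RHS = 4 → counterexample

That makes 3 counterexamples.

Answer: 3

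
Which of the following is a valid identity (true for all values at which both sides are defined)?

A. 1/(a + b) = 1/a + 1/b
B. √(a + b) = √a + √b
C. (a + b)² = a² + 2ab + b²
A: fails at (4, 4) — LHS = 1/8, RHS = 1/2.
B: fails at (2, 4) — LHS = √(6) ≈ 2.449, RHS = √(2) + 2 ≈ 3.414.
C: holds — e.g. at (5, 8), both sides equal 169.

Answer: C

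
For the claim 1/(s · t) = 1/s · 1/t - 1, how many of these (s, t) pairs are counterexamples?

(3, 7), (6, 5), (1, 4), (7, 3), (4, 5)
5

Testing each pair:
(3, 7): LHS = 1/21, RHS = -20/21 → counterexample
(6, 5): LHS = 1/30, RHS = -29/30 → counterexample
(1, 4): LHS = 1/4, RHS = -3/4 → counterexample
(7, 3): LHS = 1/21, RHS = -20/21 → counterexample
(4, 5): LHS = 1/20, RHS = -19/20 → counterexample

That makes 5 counterexamples.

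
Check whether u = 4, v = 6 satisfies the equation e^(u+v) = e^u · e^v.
Holds

Substituting u = 4, v = 6:

LHS = e^(4+6) = e^10 ≈ 22026.5
RHS = e^4 · e^6 = e^10 ≈ 22026.5

LHS = RHS, so the equation holds at this point.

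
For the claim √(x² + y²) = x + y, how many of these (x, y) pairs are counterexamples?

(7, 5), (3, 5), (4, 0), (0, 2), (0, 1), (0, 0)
Testing each pair:
(7, 5): LHS = √(74) ≈ 8.602, RHS = 12 → counterexample
(3, 5): LHS = √(34) ≈ 5.831, RHS = 8 → counterexample
(4, 0): LHS = 4, RHS = 4 → satisfies claim
(0, 2): LHS = 2, RHS = 2 → satisfies claim
(0, 1): LHS = 1, RHS = 1 → satisfies claim
(0, 0): LHS = 0, RHS = 0 → satisfies claim

That makes 2 counterexamples.

Answer: 2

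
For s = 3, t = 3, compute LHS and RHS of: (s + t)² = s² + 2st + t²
LHS = (3 + 3)² = 36
RHS = 3² + 2·3·3 + 3² = 36

LHS = RHS: the two sides agree.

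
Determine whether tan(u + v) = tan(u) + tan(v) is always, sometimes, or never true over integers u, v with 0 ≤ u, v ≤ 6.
Sometimes true

It holds at (u, v) = (0, 2) (both sides equal tan(2) ≈ -2.185), but fails at (u, v) = (5, 1) (LHS = tan(6) ≈ -0.291, RHS = tan(5) + tan(1) ≈ -1.823).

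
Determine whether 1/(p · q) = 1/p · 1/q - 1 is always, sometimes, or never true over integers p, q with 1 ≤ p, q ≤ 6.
The claim fails for every pair in the range. For instance at (p, q) = (3, 2): LHS = 1/6, RHS = -5/6.

Answer: Never true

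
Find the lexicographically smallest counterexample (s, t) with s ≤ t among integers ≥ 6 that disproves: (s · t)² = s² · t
Substituting (6, 6) into the claim:
LHS = (6 · 6)² = 1296
RHS = 6² · 6 = 216

Since LHS ≠ RHS, this pair disproves the claim, and no lexicographically smaller pair (s ≤ t, integers ≥ 6) does.

For instance (13, 13) is also a counterexample (LHS = 28561, RHS = 2197), but it's lexicographically larger.

Answer: (s, t) = (6, 6)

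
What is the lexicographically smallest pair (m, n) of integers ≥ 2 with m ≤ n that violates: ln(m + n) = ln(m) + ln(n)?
Substituting (2, 3) into the claim:
LHS = ln(2 + 3) = ln(5) ≈ 1.609
RHS = ln(2) + ln(3) ≈ 1.792

Since LHS ≠ RHS, this pair disproves the claim, and no lexicographically smaller pair (m ≤ n, integers ≥ 2) does.

For instance (4, 8) is also a counterexample (LHS = ln(12) ≈ 2.485, RHS = ln(4) + ln(8) ≈ 3.466), but it's lexicographically larger.

Answer: (m, n) = (2, 3)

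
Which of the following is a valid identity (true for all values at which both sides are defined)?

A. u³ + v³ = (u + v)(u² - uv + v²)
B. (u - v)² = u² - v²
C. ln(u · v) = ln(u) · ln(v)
A: holds — e.g. at (3, 7), both sides equal 370.
B: fails at (2, 3) — LHS = 1, RHS = -5.
C: fails at (6, 7) — LHS = ln(42) ≈ 3.738, RHS = ln(6)·ln(7) ≈ 3.487.

Answer: A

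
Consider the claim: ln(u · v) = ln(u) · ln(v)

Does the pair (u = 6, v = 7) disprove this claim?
Yes

Substituting u = 6, v = 7:
LHS = ln(6 · 7) = ln(42) ≈ 3.738
RHS = ln(6) · ln(7) ≈ 3.487

Since LHS ≠ RHS, this pair disproves the claim.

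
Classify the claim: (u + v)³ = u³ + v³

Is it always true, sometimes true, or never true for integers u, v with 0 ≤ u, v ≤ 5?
It holds at (u, v) = (0, 0) (both sides equal 0), but fails at (u, v) = (2, 1) (LHS = 27, RHS = 9).

Answer: Sometimes true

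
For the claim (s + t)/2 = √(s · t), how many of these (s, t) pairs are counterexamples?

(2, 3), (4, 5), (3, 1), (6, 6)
3

Testing each pair:
(2, 3): LHS = 5/2, RHS = √(6) ≈ 2.449 → counterexample
(4, 5): LHS = 9/2, RHS = 2·√(5) ≈ 4.472 → counterexample
(3, 1): LHS = 2, RHS = √(3) ≈ 1.732 → counterexample
(6, 6): LHS = 6, RHS = 6 → satisfies claim

That makes 3 counterexamples.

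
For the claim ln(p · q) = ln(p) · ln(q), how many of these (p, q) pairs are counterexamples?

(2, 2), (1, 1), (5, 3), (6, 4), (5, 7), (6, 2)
Testing each pair:
(2, 2): LHS = ln(4) ≈ 1.386, RHS = ln(2)² ≈ 0.4805 → counterexample
(1, 1): LHS = 0, RHS = 0 → satisfies claim
(5, 3): LHS = ln(15) ≈ 2.708, RHS = ln(3)·ln(5) ≈ 1.768 → counterexample
(6, 4): LHS = ln(24) ≈ 3.178, RHS = ln(4)·ln(6) ≈ 2.484 → counterexample
(5, 7): LHS = ln(35) ≈ 3.555, RHS = ln(5)·ln(7) ≈ 3.132 → counterexample
(6, 2): LHS = ln(12) ≈ 2.485, RHS = ln(2)·ln(6) ≈ 1.242 → counterexample

That makes 5 counterexamples.

Answer: 5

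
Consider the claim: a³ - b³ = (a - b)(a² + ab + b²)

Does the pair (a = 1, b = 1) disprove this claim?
Substituting a = 1, b = 1:
LHS = 1³ - 1³ = 0
RHS = (1 - 1)(1² + 1·1 + 1²) = 0

The sides agree, so this pair does not disprove the claim.

Answer: No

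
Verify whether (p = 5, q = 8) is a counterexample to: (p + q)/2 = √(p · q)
Substituting p = 5, q = 8:
LHS = (5 + 8)/2 = 13/2
RHS = √(5 · 8) = 2·√(10) ≈ 6.325

Since LHS ≠ RHS, this pair disproves the claim.

Answer: Yes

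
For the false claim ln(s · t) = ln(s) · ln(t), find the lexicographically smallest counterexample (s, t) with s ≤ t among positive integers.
At (1, 1): both sides equal 0, so it holds there.

Substituting (1, 2) into the claim:
LHS = ln(1 · 2) = ln(2) ≈ 0.6931
RHS = ln(1) · ln(2) = 0

Since LHS ≠ RHS, this pair disproves the claim, and no lexicographically smaller pair (s ≤ t, positive integers) does.

For instance (1, 4) is also a counterexample (LHS = ln(4) ≈ 1.386, RHS = 0), but it's lexicographically larger.

Answer: (s, t) = (1, 2)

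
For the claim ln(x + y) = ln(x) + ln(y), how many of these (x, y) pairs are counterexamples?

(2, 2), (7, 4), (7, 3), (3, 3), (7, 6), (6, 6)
Testing each pair:
(2, 2): LHS = ln(4) ≈ 1.386, RHS = 2·ln(2) ≈ 1.386 → satisfies claim
(7, 4): LHS = ln(11) ≈ 2.398, RHS = ln(4) + ln(7) ≈ 3.332 → counterexample
(7, 3): LHS = ln(10) ≈ 2.303, RHS = ln(3) + ln(7) ≈ 3.045 → counterexample
(3, 3): LHS = ln(6) ≈ 1.792, RHS = 2·ln(3) ≈ 2.197 → counterexample
(7, 6): LHS = ln(13) ≈ 2.565, RHS = ln(6) + ln(7) ≈ 3.738 → counterexample
(6, 6): LHS = ln(12) ≈ 2.485, RHS = 2·ln(6) ≈ 3.584 → counterexample

That makes 5 counterexamples.

Answer: 5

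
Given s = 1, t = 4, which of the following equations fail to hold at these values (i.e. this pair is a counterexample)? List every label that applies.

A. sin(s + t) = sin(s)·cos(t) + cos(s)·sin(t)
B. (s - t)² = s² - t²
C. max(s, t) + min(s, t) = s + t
Evaluating each claim at the given values:
A. LHS = sin(5) ≈ -0.9589, RHS = sin(1)·cos(4) + sin(4)·cos(1) ≈ -0.9589 → holds here (LHS = RHS)
B. LHS = 9, RHS = -15 → fails here (LHS ≠ RHS)
C. LHS = 5, RHS = 5 → holds here (LHS = RHS)

Answer: B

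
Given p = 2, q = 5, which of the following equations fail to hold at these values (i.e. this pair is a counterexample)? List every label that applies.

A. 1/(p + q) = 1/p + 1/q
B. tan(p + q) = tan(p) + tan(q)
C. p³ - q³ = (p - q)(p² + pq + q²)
A, B

Evaluating each claim at the given values:
A. LHS = 1/7, RHS = 7/10 → fails here (LHS ≠ RHS)
B. LHS = tan(7) ≈ 0.8714, RHS = tan(5) + tan(2) ≈ -5.566 → fails here (LHS ≠ RHS)
C. LHS = -117, RHS = -117 → holds here (LHS = RHS)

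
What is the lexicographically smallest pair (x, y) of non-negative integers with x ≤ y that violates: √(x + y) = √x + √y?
At (0, 0): both sides equal 0, so it holds there.

Substituting (1, 1) into the claim:
LHS = √(1 + 1) = √(2) ≈ 1.414
RHS = √1 + √1 = 2

Since LHS ≠ RHS, this pair disproves the claim, and no lexicographically smaller pair (x ≤ y, non-negative integers) does.

For instance (2, 7) is also a counterexample (LHS = 3, RHS = √(2) + √(7) ≈ 4.06), but it's lexicographically larger.

Answer: (x, y) = (1, 1)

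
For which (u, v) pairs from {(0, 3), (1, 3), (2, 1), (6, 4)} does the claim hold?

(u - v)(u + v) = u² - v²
All pairs

Testing each pair:
(0, 3): LHS = -9, RHS = -9 → holds
(1, 3): LHS = -8, RHS = -8 → holds
(2, 1): LHS = 3, RHS = 3 → holds
(6, 4): LHS = 20, RHS = 20 → holds

Every pair satisfies the claim.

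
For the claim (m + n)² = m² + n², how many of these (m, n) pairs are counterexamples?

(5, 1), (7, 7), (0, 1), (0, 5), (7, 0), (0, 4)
Testing each pair:
(5, 1): LHS = 36, RHS = 26 → counterexample
(7, 7): LHS = 196, RHS = 98 → counterexample
(0, 1): LHS = 1, RHS = 1 → satisfies claim
(0, 5): LHS = 25, RHS = 25 → satisfies claim
(7, 0): LHS = 49, RHS = 49 → satisfies claim
(0, 4): LHS = 16, RHS = 16 → satisfies claim

That makes 2 counterexamples.

Answer: 2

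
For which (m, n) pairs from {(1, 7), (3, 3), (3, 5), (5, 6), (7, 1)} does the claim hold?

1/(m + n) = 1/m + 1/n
Testing each pair:
(1, 7): LHS = 1/8, RHS = 8/7 → fails
(3, 3): LHS = 1/6, RHS = 2/3 → fails
(3, 5): LHS = 1/8, RHS = 8/15 → fails
(5, 6): LHS = 1/11, RHS = 11/30 → fails
(7, 1): LHS = 1/8, RHS = 8/7 → fails

No pair satisfies the claim.

Answer: None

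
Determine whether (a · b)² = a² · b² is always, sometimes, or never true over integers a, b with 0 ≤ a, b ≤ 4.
Always true

The identity holds for every pair in the range. For instance at (a, b) = (1, 4): both sides equal 16.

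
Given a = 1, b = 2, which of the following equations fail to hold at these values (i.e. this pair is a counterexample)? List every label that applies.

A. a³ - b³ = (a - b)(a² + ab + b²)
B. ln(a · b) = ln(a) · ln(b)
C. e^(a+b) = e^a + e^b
B, C

Evaluating each claim at the given values:
A. LHS = -7, RHS = -7 → holds here (LHS = RHS)
B. LHS = ln(2) ≈ 0.6931, RHS = 0 → fails here (LHS ≠ RHS)
C. LHS = e^3 ≈ 20.09, RHS = e + e^2 ≈ 10.11 → fails here (LHS ≠ RHS)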